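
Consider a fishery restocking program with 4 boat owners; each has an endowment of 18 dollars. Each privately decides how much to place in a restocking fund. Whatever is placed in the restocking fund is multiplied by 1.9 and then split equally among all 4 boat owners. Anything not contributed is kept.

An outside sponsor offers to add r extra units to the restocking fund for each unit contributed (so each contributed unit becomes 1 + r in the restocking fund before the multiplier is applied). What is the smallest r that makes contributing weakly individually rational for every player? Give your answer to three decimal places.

With matching at rate r, one contributed unit becomes (1 + r) in the restocking fund and returns 1.9 × (1 + r) / 4 to the contributor.
Setting this equal to 1: 1 + r = 4/1.9 = 2.1053.
So the minimum matching rate is r = 2.1053 − 1 = 1.105.

1.105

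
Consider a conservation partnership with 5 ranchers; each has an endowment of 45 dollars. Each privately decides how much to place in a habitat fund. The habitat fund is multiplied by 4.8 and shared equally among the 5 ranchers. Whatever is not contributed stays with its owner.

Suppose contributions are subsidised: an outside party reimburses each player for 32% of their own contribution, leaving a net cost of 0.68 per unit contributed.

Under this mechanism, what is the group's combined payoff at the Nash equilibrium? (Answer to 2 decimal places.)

With the mechanism, a contributed unit returns (4.8/5) / 0.68 = 1.4118 per unit of net cost to the contributor — now above 1 — so contributing fully is weakly dominant for every player.
So the Nash equilibrium is full contribution by all 5; the group earns 5 × (45 × 0.32 + 4.8 × 45) = 1152.00.

1152.00 dollars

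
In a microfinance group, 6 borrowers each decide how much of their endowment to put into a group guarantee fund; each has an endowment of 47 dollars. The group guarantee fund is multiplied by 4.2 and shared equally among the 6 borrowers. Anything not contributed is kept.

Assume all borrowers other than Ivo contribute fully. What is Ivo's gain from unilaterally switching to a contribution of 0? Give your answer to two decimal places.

Switching from a contribution of 47 to 0 lets Ivo keep an extra 47 dollars, but lowers the group guarantee fund by 47, which costs Ivo their own share of that drop: 4.2/6 × 47 = 32.90.
Net gain = 47 − 32.90 = 14.10. The private return per contributed unit (0.7000) is below 1, so free-riding is indeed the best response regardless of what the others do.

14.10 dollars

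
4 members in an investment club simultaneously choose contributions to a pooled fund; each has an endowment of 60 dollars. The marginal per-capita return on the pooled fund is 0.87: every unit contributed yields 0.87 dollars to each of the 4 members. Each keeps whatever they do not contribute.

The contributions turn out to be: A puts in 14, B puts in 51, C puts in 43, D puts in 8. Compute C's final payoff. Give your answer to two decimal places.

117.92 dollars

Total contributed: 14 + 51 + 43 + 8 = 116.
Each receives 0.87 × 116 = 100.92 from the pooled fund.
C keeps 60 − 43 = 17, so C's payoff is 17 + 100.92 = 117.92.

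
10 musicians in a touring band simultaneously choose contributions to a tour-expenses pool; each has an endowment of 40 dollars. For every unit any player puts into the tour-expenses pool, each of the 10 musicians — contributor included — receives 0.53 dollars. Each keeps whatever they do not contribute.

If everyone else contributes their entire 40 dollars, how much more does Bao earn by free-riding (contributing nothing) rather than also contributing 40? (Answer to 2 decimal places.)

Switching from a contribution of 40 to 0 lets Bao keep an extra 40 dollars, but lowers the tour-expenses pool by 40, which costs Bao their own share of that drop: 0.53 × 40 = 21.20.
Net gain = 40 − 21.20 = 18.80. The private return per contributed unit (0.53) is below 1, so free-riding is indeed the best response regardless of what the others do.

18.80 dollars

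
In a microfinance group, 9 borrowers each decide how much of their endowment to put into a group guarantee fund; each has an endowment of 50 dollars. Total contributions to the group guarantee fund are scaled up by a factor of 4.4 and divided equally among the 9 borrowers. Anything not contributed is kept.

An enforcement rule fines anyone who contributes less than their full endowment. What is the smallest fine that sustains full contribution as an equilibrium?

Given the others contribute fully, the best deviation is to contribute 0 (any partial contribution still incurs the fine and gives up units whose private return 0.4889 is below 1).
Deviating from 50 to 0 saves 50 dollars but forfeits the deviator's share of the drop in the group guarantee fund: 4.4/9 × 50 = 24.44.
So the deviation gain is 50 − 24.44 = 25.56, and the fine must be at least 25.56 dollars to wipe it out.

25.56 dollars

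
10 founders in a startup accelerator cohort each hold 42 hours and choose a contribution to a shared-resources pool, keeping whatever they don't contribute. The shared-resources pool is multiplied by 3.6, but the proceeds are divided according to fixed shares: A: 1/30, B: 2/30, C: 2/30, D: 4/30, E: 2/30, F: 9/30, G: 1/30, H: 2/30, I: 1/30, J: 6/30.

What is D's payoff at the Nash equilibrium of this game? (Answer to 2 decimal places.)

62.16 hours

Player j's private return per contributed unit is 3.6 × (j's share). Contributing is weakly dominant for j when that share is at least 1/3.6 = 0.2778, and contributing 0 is dominant otherwise.
Only F (9/30) clears that bar, contributing 42; the remaining 9 contribute 0. Total contributed: 42.
D keeps 42 and receives 3.6 × 42 × 4/30 = 20.16 from the shared-resources pool, for a payoff of 62.16.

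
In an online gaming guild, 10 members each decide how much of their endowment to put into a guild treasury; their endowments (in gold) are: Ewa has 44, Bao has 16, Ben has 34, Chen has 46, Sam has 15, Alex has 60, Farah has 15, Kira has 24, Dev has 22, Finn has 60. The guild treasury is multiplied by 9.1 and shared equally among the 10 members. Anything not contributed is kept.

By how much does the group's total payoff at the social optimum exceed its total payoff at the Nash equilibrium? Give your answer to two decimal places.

The private return per contributed unit is 9.1/10 = 0.9100 < 1 for every player regardless of endowment, so the Nash equilibrium is zero contribution and the group total is Σ E_j = 44 + 16 + 34 + 46 + 15 + 60 + 15 + 24 + 22 + 60 = 336.
Each contributed unit returns 9.100 to the group, so the social optimum is full contribution by everyone: group total = 9.100 × 336 = 3057.60.
Efficiency loss = (9.100 − 1) × 336 = 2721.60.

2721.60 gold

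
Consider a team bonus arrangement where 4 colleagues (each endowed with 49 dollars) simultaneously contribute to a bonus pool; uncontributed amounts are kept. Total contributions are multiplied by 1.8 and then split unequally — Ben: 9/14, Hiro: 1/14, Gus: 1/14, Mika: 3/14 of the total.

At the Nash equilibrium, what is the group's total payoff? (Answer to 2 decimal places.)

For player j, contributing a unit is worthwhile iff 1.8 × (j's share) ≥ 1, i.e. iff j's share is at least 0.5556.
Only Ben (9/14) clears that bar, contributing 49; the remaining 3 contribute 0. Total contributed: 49.
The bonus pool pays out 1.8 × 49 = 88.20 in total (split across the unequal shares, but the aggregate is all that matters for the group sum).
The 3 free-riders keep 49 each, adding 147. Group total = 147 + 88.20 = 235.20.

235.20 dollars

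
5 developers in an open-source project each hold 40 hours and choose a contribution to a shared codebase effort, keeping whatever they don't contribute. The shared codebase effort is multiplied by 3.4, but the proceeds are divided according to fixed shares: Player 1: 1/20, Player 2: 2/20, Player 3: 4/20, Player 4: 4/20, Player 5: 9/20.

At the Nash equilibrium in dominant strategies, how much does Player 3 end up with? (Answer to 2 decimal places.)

67.20 hours

Player j's private return per contributed unit is 3.4 × (j's share). Contributing is weakly dominant for j when that share is at least 1/3.4 = 0.2941, and contributing 0 is dominant otherwise.
Player 5 alone (share 9/20) is above the threshold, contributing 40; the remaining 4 contribute 0. Total contributed: 40.
Player 3 keeps 40 and receives 3.4 × 40 × 4/20 = 27.20 from the shared codebase effort, for a payoff of 67.20.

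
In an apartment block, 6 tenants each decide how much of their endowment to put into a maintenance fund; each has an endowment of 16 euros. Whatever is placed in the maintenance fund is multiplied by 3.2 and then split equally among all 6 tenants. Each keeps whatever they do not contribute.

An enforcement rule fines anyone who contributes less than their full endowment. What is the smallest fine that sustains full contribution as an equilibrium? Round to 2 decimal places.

Given the others contribute fully, the best deviation is to contribute 0 (any partial contribution still incurs the fine and gives up units whose private return 0.5333 is below 1).
Deviating from 16 to 0 saves 16 euros but forfeits the deviator's share of the drop in the maintenance fund: 3.2/6 × 16 = 8.53.
So the deviation gain is 16 − 8.53 = 7.47, and the fine must be at least 7.47 euros to wipe it out.

7.47 euros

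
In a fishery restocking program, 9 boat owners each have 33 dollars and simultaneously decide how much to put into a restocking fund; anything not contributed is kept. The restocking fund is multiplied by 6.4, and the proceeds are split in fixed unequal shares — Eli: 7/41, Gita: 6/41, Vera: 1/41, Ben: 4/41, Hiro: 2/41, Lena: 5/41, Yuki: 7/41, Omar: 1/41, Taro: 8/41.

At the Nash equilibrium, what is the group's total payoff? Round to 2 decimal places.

831.60 dollars

Player j's private return per contributed unit is 6.4 × (j's share). Contributing is weakly dominant for j when that share is at least 1/6.4 = 0.1563, and contributing 0 is dominant otherwise.
The shares above 0.1563 belong to Eli, Yuki and Taro, contributing 33 each; the remaining 6 contribute 0. Total contributed: 99.
The restocking fund pays out 6.4 × 99 = 633.60 in total (split across the unequal shares, but the aggregate is all that matters for the group sum).
The 6 free-riders keep 33 each, adding 198. Group total = 198 + 633.60 = 831.60.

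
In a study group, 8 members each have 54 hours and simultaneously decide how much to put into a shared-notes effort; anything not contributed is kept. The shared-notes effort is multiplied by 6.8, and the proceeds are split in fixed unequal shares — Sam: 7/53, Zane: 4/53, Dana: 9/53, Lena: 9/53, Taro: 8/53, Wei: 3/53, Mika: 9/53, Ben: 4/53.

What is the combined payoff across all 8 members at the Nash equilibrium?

For player j, contributing a unit is worthwhile iff 6.8 × (j's share) ≥ 1, i.e. iff j's share is at least 0.1471.
The shares above 0.1471 belong to Dana, Lena, Taro and Mika, contributing 54 each; the remaining 4 contribute 0. Total contributed: 216.
The shared-notes effort pays out 6.8 × 216 = 1468.80 in total (split across the unequal shares, but the aggregate is all that matters for the group sum).
The 4 free-riders keep 54 each, adding 216. Group total = 216 + 1468.80 = 1684.80.

1684.80 hours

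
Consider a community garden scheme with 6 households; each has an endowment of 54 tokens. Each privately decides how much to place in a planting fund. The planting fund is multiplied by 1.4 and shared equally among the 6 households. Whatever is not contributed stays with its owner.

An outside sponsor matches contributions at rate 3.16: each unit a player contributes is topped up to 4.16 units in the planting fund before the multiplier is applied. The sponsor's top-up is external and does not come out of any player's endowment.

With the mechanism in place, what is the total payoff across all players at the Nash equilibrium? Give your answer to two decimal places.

324.00 tokens

Even with the mechanism, each unit contributed returns only 1.4 × 4.16 / 6 = 0.9707 per unit of net cost, so contributing nothing is still dominant.
Everyone keeps their endowment and the group total is 6 × 54 = 324.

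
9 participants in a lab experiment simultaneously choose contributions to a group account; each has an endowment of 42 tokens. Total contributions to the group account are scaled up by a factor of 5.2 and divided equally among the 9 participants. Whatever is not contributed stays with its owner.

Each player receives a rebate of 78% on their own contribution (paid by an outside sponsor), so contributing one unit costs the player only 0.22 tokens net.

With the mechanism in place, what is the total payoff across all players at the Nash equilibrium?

Under the mechanism each unit contributed yields (5.2/9) / 0.22 = 2.6263 back to its contributor per unit of net cost, which exceeds 1, making full contribution the dominant choice for everyone.
So the Nash equilibrium is full contribution by all 9; the group earns 9 × (42 × 0.78 + 5.2 × 42) = 2260.44.

2260.44 tokens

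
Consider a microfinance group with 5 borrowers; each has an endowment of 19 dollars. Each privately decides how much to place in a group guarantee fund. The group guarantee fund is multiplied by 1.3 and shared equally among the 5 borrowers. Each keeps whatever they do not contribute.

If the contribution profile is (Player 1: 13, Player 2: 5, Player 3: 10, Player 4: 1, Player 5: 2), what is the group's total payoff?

Total contributed: 13 + 5 + 10 + 1 + 2 = 31; total kept: 5 × 19 − 31 = 64.
The group guarantee fund pays out 1.3 × 31 = 40.30 in aggregate.
Group total = 64 + 40.30 = 104.30.

104.30 dollars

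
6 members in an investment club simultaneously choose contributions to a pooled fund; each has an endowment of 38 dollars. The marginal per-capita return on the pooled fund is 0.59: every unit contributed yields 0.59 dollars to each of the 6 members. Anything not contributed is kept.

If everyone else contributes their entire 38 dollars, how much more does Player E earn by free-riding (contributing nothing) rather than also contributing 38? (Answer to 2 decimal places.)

15.58 dollars

Switching from a contribution of 38 to 0 lets Player E keep an extra 38 dollars, but lowers the pooled fund by 38, which costs Player E their own share of that drop: 0.59 × 38 = 22.42.
Net gain = 38 − 22.42 = 15.58. The private return per contributed unit (0.59) is below 1, so free-riding is indeed the best response regardless of what the others do.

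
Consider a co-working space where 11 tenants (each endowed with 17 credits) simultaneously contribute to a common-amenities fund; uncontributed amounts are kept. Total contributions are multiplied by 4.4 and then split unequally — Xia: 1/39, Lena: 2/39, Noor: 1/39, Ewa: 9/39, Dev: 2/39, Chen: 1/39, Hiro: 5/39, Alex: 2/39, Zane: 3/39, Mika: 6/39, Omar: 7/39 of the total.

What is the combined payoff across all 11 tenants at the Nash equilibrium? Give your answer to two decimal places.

244.80 credits

For player j, contributing a unit is worthwhile iff 4.4 × (j's share) ≥ 1, i.e. iff j's share is at least 0.2273.
Ewa alone (share 9/39) is above the threshold, contributing 17; the remaining 10 contribute 0. Total contributed: 17.
The common-amenities fund pays out 4.4 × 17 = 74.80 in total (split across the unequal shares, but the aggregate is all that matters for the group sum).
The 10 free-riders keep 17 each, adding 170. Group total = 170 + 74.80 = 244.80.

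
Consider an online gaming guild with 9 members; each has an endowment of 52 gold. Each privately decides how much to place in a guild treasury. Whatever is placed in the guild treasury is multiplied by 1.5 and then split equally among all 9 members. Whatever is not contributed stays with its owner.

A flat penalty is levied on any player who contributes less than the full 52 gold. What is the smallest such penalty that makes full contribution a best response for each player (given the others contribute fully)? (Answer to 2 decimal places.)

Given the others contribute fully, the best deviation is to contribute 0 (any partial contribution still incurs the fine and gives up units whose private return 0.1667 is below 1).
Deviating from 52 to 0 saves 52 gold but forfeits the deviator's share of the drop in the guild treasury: 1.5/9 × 52 = 8.67.
So the deviation gain is 52 − 8.67 = 43.33, and the fine must be at least 43.33 gold to wipe it out.

43.33 gold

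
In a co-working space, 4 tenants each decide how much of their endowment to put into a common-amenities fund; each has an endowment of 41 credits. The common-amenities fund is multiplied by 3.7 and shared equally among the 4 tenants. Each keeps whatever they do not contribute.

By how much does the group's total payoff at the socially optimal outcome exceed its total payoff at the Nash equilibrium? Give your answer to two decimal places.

Each contributed unit returns 3.7/4 = 0.9250 to its contributor — below 1 — so contributing 0 is dominant for every player. At the Nash equilibrium everyone keeps their 41, and the group total is 4 × 41 = 164.
Each contributed unit returns 3.700 to the group as a whole (0.9250 to each of 4 players), which exceeds 1, so the social optimum is full contribution: group total = 3.700 × 164 = 606.80.
Efficiency loss = 606.80 − 164 = 442.80.

442.80 credits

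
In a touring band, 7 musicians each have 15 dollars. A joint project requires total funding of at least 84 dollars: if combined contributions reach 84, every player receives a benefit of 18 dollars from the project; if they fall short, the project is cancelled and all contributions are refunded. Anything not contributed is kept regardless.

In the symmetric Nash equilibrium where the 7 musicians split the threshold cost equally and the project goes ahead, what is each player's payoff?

21 dollars

Equal share of the threshold: 84/7 = 12.
At this profile no one gains by cutting their contribution: any cut drops the total below 84, the project is cancelled, contributions are refunded, and the deviator ends with 15, which is less than 15 − 12 + 18 = 21. Contributing more than 12 just wastes the excess. So contributing exactly 12 is a best response.
Each player's payoff: 15 − 12 + 18 = 21.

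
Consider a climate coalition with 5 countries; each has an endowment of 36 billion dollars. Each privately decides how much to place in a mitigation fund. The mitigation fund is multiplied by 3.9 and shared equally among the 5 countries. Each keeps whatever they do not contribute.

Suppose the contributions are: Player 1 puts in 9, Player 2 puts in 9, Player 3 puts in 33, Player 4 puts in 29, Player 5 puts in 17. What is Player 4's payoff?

Total contributed: 9 + 9 + 33 + 29 + 17 = 97.
Each receives 3.9 × 97 / 5 = 75.66 from the mitigation fund.
Player 4 keeps 36 − 29 = 7, so Player 4's payoff is 7 + 75.66 = 82.66.

82.66 billion dollars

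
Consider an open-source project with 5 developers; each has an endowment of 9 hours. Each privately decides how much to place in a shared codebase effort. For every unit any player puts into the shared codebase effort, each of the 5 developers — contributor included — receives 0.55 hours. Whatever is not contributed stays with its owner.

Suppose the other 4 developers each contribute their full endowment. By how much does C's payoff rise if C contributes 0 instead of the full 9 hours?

Switching from a contribution of 9 to 0 lets C keep an extra 9 hours, but lowers the shared codebase effort by 9, which costs C their own share of that drop: 0.55 × 9 = 4.95.
Net gain = 9 − 4.95 = 4.05. The private return per contributed unit (0.55) is below 1, so free-riding is indeed the best response regardless of what the others do.

4.05 hours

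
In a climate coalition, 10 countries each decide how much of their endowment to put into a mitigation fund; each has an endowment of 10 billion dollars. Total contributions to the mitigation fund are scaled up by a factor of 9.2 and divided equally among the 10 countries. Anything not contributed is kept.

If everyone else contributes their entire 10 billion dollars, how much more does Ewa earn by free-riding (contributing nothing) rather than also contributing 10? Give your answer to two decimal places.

0.80 billion dollars

Switching from a contribution of 10 to 0 lets Ewa keep an extra 10 billion dollars, but lowers the mitigation fund by 10, which costs Ewa their own share of that drop: 9.2/10 × 10 = 9.20.
Net gain = 10 − 9.20 = 0.80. The private return per contributed unit (0.9200) is below 1, so free-riding is indeed the best response regardless of what the others do.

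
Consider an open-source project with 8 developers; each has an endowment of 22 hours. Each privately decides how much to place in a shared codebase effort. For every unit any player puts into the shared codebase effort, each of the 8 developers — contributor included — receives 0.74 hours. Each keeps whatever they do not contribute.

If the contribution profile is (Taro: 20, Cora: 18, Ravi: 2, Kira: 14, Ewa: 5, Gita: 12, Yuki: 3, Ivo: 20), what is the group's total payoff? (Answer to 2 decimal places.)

638.48 hours

Total contributed: 20 + 18 + 2 + 14 + 5 + 12 + 3 + 20 = 94; total kept: 8 × 22 − 94 = 82.
The shared codebase effort pays out 0.74 × 8 × 94 = 556.48 in aggregate.
Group total = 82 + 556.48 = 638.48.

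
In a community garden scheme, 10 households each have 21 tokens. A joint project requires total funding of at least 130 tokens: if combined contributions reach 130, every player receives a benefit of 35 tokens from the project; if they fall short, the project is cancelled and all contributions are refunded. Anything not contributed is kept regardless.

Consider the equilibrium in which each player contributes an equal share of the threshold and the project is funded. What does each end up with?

43 tokens

Equal share of the threshold: 130/10 = 13.
At this profile no one gains by cutting their contribution: any cut drops the total below 130, the project is cancelled, contributions are refunded, and the deviator ends with 21, which is less than 21 − 13 + 35 = 43. Contributing more than 13 just wastes the excess. So contributing exactly 13 is a best response.
Each player's payoff: 21 − 13 + 35 = 43.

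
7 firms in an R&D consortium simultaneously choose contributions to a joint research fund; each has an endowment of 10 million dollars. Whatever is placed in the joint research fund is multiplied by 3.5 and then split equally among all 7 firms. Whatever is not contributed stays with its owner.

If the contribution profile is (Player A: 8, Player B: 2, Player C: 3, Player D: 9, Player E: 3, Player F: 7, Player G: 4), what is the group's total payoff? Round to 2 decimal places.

Total contributed: 8 + 2 + 3 + 9 + 3 + 7 + 4 = 36; total kept: 7 × 10 − 36 = 34.
The joint research fund pays out 3.5 × 36 = 126.00 in aggregate.
Group total = 34 + 126.00 = 160.00.

160.00 million dollars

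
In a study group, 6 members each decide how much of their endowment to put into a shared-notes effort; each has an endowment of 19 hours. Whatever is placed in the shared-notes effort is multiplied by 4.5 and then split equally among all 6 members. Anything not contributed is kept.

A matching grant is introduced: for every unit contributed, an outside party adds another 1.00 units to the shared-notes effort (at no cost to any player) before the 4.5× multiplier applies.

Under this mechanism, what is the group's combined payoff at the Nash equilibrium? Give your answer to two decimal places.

Under the mechanism each unit contributed yields 4.5 × 2.00 / 6 = 1.5000 back to its contributor per unit of net cost, which exceeds 1, making full contribution the dominant choice for everyone.
At the Nash equilibrium everyone contributes 19. Group total payoff = 4.5 × 2.00 × 114 = 1026.00.

1026.00 hours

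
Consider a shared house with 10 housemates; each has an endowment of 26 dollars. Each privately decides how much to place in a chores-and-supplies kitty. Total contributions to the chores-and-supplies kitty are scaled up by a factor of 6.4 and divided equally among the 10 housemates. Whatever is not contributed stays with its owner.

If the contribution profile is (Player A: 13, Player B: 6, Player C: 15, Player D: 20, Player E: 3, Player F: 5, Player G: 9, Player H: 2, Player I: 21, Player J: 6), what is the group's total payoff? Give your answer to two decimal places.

800.00 dollars

Total contributed: 13 + 6 + 15 + 20 + 3 + 5 + 9 + 2 + 21 + 6 = 100; total kept: 10 × 26 − 100 = 160.
The chores-and-supplies kitty pays out 6.4 × 100 = 640.00 in aggregate.
Group total = 160 + 640.00 = 800.00.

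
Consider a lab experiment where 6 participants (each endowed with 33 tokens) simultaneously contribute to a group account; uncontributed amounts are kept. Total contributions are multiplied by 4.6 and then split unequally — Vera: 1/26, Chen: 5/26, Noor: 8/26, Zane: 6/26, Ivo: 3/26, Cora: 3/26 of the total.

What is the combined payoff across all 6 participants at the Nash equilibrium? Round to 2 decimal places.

A player with share s gets back 4.6·s per unit contributed, so full contribution is dominant for anyone with s > 1/4.6 = 0.2174 and zero contribution is dominant for anyone below.
Noor and Zane are above the threshold, contributing 33 each; the remaining 4 contribute 0. Total contributed: 66.
The group account pays out 4.6 × 66 = 303.60 in total (split across the unequal shares, but the aggregate is all that matters for the group sum).
The 4 free-riders keep 33 each, adding 132. Group total = 132 + 303.60 = 435.60.

435.60 tokens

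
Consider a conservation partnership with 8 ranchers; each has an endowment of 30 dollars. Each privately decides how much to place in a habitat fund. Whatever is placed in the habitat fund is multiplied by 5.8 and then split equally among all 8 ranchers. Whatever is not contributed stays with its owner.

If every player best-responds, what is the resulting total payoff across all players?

Each contributed unit returns 5.8/8 = 0.7250 to its contributor — below 1 — so contributing 0 is dominant for every player. At the Nash equilibrium everyone keeps their 30, and the group total is 8 × 30 = 240.

240.00 dollars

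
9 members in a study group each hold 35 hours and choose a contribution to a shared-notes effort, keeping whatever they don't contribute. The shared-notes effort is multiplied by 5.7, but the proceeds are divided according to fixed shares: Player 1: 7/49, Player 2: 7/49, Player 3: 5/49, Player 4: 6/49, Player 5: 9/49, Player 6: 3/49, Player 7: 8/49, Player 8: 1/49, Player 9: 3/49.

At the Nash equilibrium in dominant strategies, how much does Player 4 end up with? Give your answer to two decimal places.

For player j, contributing a unit is worthwhile iff 5.7 × (j's share) ≥ 1, i.e. iff j's share is at least 0.1754.
Only Player 5 (9/49) clears that bar, contributing 35; the remaining 8 contribute 0. Total contributed: 35.
Player 4 keeps 35 and receives 5.7 × 35 × 6/49 = 24.43 from the shared-notes effort, for a payoff of 59.43.

59.43 hours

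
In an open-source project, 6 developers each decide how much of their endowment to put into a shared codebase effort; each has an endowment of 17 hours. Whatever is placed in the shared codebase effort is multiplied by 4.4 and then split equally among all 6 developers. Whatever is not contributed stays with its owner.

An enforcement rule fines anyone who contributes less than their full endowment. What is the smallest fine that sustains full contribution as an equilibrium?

Given the others contribute fully, the best deviation is to contribute 0 (any partial contribution still incurs the fine and gives up units whose private return 0.7333 is below 1).
Deviating from 17 to 0 saves 17 hours but forfeits the deviator's share of the drop in the shared codebase effort: 4.4/6 × 17 = 12.47.
So the deviation gain is 17 − 12.47 = 4.53, and the fine must be at least 4.53 hours to wipe it out.

4.53 hours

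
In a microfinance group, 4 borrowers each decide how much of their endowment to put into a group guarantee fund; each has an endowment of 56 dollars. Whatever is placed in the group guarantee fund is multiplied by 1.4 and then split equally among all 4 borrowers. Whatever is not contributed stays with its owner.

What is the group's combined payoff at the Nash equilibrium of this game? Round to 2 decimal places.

224.00 dollars

Each contributed unit returns 1.4/4 = 0.3500 to its contributor — below 1 — so contributing 0 is dominant for every player. At the Nash equilibrium everyone keeps their 56, and the group total is 4 × 56 = 224.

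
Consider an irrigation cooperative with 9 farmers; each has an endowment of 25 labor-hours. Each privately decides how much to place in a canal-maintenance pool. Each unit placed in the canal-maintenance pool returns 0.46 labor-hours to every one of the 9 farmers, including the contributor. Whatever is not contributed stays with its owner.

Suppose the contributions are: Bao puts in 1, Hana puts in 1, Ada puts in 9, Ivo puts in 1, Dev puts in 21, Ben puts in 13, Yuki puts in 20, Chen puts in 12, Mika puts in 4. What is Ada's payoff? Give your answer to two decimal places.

Total contributed: 1 + 1 + 9 + 1 + 21 + 13 + 20 + 12 + 4 = 82.
Each receives 0.46 × 82 = 37.72 from the canal-maintenance pool.
Ada keeps 25 − 9 = 16, so Ada's payoff is 16 + 37.72 = 53.72.

53.72 labor-hours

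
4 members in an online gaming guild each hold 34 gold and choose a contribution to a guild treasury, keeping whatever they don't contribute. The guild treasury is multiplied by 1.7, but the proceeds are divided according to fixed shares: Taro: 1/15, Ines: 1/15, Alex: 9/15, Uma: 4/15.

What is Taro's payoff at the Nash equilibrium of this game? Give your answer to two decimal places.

37.85 gold

Each unit j contributes comes back to j as 1.7 × (j's share), so j prefers to contribute only if that share exceeds 1/1.7 = 0.5882; otherwise keeping the unit dominates.
The only share above 0.5882 is Alex's 9/15, contributing 34; the remaining 3 contribute 0. Total contributed: 34.
Taro keeps 34 and receives 1.7 × 34 × 1/15 = 3.85 from the guild treasury, for a payoff of 37.85.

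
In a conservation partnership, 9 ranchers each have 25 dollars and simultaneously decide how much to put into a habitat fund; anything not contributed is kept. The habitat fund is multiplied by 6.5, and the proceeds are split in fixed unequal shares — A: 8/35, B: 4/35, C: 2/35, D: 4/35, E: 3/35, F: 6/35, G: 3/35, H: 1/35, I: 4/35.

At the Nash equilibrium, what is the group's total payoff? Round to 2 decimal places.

500.00 dollars

Each unit j contributes comes back to j as 6.5 × (j's share), so j prefers to contribute only if that share exceeds 1/6.5 = 0.1538; otherwise keeping the unit dominates.
A and F are above the threshold, contributing 25 each; the remaining 7 contribute 0. Total contributed: 50.
The habitat fund pays out 6.5 × 50 = 325.00 in total (split across the unequal shares, but the aggregate is all that matters for the group sum).
The 7 free-riders keep 25 each, adding 175. Group total = 175 + 325.00 = 500.00.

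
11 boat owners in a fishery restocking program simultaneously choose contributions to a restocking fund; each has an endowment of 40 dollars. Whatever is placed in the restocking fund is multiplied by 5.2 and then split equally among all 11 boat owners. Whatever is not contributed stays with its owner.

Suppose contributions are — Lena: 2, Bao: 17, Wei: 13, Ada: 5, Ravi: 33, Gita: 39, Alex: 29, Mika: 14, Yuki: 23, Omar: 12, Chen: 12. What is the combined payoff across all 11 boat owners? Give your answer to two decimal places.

1275.80 dollars

Total contributed: 2 + 17 + 13 + 5 + 33 + 39 + 29 + 14 + 23 + 12 + 12 = 199; total kept: 11 × 40 − 199 = 241.
The restocking fund pays out 5.2 × 199 = 1034.80 in aggregate.
Group total = 241 + 1034.80 = 1275.80.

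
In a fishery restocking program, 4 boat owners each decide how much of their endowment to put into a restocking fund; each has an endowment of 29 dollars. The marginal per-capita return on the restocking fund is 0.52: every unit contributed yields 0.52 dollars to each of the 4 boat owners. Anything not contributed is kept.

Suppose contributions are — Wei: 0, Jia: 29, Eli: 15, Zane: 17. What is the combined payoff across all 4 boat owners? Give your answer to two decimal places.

181.88 dollars

Total contributed: 0 + 29 + 15 + 17 = 61; total kept: 4 × 29 − 61 = 55.
The restocking fund pays out 0.52 × 4 × 61 = 126.88 in aggregate.
Group total = 55 + 126.88 = 181.88.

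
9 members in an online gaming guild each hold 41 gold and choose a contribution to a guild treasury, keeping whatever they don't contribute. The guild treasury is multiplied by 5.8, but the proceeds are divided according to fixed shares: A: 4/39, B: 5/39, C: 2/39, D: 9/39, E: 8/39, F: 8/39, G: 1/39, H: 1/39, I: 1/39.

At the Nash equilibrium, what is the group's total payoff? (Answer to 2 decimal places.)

959.40 gold

A player with share s gets back 5.8·s per unit contributed, so full contribution is dominant for anyone with s > 1/5.8 = 0.1724 and zero contribution is dominant for anyone below.
D, E and F clear that bar, contributing 41 each; the remaining 6 contribute 0. Total contributed: 123.
The guild treasury pays out 5.8 × 123 = 713.40 in total (split across the unequal shares, but the aggregate is all that matters for the group sum).
The 6 free-riders keep 41 each, adding 246. Group total = 246 + 713.40 = 959.40.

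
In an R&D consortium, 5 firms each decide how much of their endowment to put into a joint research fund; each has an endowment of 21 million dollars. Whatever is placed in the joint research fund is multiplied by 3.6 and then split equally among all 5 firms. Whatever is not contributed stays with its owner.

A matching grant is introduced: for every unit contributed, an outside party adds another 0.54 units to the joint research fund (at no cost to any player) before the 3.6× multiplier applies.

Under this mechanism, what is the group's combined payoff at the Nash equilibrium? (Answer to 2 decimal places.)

582.12 million dollars

The effective private return per unit is now 3.6 × 1.54 / 5 = 1.1088 > 1, so every player's dominant strategy flips to full contribution.
At the Nash equilibrium everyone contributes 21. Group total payoff = 3.6 × 1.54 × 105 = 582.12.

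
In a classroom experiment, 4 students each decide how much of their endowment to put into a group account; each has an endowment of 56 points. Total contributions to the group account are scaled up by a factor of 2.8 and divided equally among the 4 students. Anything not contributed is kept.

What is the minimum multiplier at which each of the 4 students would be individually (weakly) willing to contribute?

A contributed unit returns (multiplier)/4 to its contributor.
This reaches 1 exactly when the multiplier is 4.

4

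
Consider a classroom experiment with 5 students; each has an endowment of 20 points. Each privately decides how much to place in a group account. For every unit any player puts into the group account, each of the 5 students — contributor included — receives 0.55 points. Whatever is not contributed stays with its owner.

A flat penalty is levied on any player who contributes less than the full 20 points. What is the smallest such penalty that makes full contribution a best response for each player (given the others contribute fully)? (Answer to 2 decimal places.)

Given the others contribute fully, the best deviation is to contribute 0 (any partial contribution still incurs the fine and gives up units whose private return 0.55 is below 1).
Deviating from 20 to 0 saves 20 points but forfeits the deviator's share of the drop in the group account: 0.55 × 20 = 11.00.
So the deviation gain is 20 − 11.00 = 9.00, and the fine must be at least 9.00 points to wipe it out.

9.00 points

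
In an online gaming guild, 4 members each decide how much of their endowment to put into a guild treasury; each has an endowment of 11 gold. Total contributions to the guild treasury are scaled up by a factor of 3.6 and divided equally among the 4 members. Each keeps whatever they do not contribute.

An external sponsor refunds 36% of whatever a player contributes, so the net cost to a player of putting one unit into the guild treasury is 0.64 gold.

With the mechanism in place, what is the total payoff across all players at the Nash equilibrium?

174.24 gold

The effective private return per unit is now (3.6/4) / 0.64 = 1.4063 > 1, so every player's dominant strategy flips to full contribution.
So the Nash equilibrium is full contribution by all 4; the group earns 4 × (11 × 0.36 + 3.6 × 11) = 174.24.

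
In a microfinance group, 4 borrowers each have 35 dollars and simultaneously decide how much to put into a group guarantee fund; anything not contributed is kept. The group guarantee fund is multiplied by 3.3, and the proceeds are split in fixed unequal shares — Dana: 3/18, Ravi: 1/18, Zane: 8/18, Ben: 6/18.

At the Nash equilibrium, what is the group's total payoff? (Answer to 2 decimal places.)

Each unit j contributes comes back to j as 3.3 × (j's share), so j prefers to contribute only if that share exceeds 1/3.3 = 0.3030; otherwise keeping the unit dominates.
Zane and Ben clear that bar, contributing 35 each; the remaining 2 contribute 0. Total contributed: 70.
The group guarantee fund pays out 3.3 × 70 = 231.00 in total (split across the unequal shares, but the aggregate is all that matters for the group sum).
The 2 free-riders keep 35 each, adding 70. Group total = 70 + 231.00 = 301.00.

301.00 dollars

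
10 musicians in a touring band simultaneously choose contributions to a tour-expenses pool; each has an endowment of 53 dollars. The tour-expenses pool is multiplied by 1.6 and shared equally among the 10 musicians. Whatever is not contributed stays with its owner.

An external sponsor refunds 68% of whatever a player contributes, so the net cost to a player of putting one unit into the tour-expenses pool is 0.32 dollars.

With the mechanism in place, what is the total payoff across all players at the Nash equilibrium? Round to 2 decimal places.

530.00 dollars

With the mechanism, a contributed unit returns (1.6/10) / 0.32 = 0.5000 per unit of net cost — still below 1 — so contributing 0 remains dominant for every player.
At the Nash equilibrium no one contributes; group total payoff = 10 × 53 = 530.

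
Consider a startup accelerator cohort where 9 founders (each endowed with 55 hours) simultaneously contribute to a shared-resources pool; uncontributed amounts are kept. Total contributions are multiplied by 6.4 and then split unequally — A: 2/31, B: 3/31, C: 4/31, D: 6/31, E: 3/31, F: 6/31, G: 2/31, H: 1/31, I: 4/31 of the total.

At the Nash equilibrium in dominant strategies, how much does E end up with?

123.13 hours

For player j, contributing a unit is worthwhile iff 6.4 × (j's share) ≥ 1, i.e. iff j's share is at least 0.1563.
D and F are above the threshold, contributing 55 each; the remaining 7 contribute 0. Total contributed: 110.
E keeps 55 and receives 6.4 × 110 × 3/31 = 68.13 from the shared-resources pool, for a payoff of 123.13.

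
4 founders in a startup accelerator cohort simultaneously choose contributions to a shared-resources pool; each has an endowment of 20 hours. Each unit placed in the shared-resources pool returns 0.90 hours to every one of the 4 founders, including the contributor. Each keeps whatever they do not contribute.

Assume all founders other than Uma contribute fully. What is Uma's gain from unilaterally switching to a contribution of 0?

2.00 hours

Switching from a contribution of 20 to 0 lets Uma keep an extra 20 hours, but lowers the shared-resources pool by 20, which costs Uma their own share of that drop: 0.90 × 20 = 18.00.
Net gain = 20 − 18.00 = 2.00. The private return per contributed unit (0.90) is below 1, so free-riding is indeed the best response regardless of what the others do.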